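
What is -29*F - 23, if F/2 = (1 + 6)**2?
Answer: -2865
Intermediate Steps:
F = 98 (F = 2*(1 + 6)**2 = 2*7**2 = 2*49 = 98)
-29*F - 23 = -29*98 - 23 = -2842 - 23 = -2865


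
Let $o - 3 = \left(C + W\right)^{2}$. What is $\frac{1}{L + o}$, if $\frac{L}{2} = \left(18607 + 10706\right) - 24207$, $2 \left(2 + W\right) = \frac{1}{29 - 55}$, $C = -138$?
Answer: $\frac{2704}{80634321} \approx 3.3534 \cdot 10^{-5}$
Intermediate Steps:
$W = - \frac{105}{52}$ ($W = -2 + \frac{1}{2 \left(29 - 55\right)} = -2 + \frac{1}{2 \left(-26\right)} = -2 + \frac{1}{2} \left(- \frac{1}{26}\right) = -2 - \frac{1}{52} = - \frac{105}{52} \approx -2.0192$)
$L = 10212$ ($L = 2 \left(\left(18607 + 10706\right) - 24207\right) = 2 \left(29313 - 24207\right) = 2 \cdot 5106 = 10212$)
$o = \frac{53021073}{2704}$ ($o = 3 + \left(-138 - \frac{105}{52}\right)^{2} = 3 + \left(- \frac{7281}{52}\right)^{2} = 3 + \frac{53012961}{2704} = \frac{53021073}{2704} \approx 19608.0$)
$\frac{1}{L + o} = \frac{1}{10212 + \frac{53021073}{2704}} = \frac{1}{\frac{80634321}{2704}} = \frac{2704}{80634321}$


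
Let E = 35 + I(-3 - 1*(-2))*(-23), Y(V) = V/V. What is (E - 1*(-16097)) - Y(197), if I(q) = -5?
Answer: 16246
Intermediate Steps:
Y(V) = 1
E = 150 (E = 35 - 5*(-23) = 35 + 115 = 150)
(E - 1*(-16097)) - Y(197) = (150 - 1*(-16097)) - 1*1 = (150 + 16097) - 1 = 16247 - 1 = 16246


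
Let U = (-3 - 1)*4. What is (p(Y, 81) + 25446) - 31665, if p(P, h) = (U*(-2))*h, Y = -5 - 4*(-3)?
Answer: -3627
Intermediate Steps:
U = -16 (U = -4*4 = -16)
Y = 7 (Y = -5 + 12 = 7)
p(P, h) = 32*h (p(P, h) = (-16*(-2))*h = 32*h)
(p(Y, 81) + 25446) - 31665 = (32*81 + 25446) - 31665 = (2592 + 25446) - 31665 = 28038 - 31665 = -3627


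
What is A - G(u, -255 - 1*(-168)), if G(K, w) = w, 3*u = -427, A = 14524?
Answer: 14611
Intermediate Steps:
u = -427/3 (u = (⅓)*(-427) = -427/3 ≈ -142.33)
A - G(u, -255 - 1*(-168)) = 14524 - (-255 - 1*(-168)) = 14524 - (-255 + 168) = 14524 - 1*(-87) = 14524 + 87 = 14611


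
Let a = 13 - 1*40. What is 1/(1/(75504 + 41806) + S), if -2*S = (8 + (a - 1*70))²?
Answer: -58655/232303127 ≈ -0.00025249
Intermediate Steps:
a = -27 (a = 13 - 40 = -27)
S = -7921/2 (S = -(8 + (-27 - 1*70))²/2 = -(8 + (-27 - 70))²/2 = -(8 - 97)²/2 = -½*(-89)² = -½*7921 = -7921/2 ≈ -3960.5)
1/(1/(75504 + 41806) + S) = 1/(1/(75504 + 41806) - 7921/2) = 1/(1/117310 - 7921/2) = 1/(-232303127/58655) = -58655/232303127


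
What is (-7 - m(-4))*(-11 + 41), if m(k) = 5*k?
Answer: 390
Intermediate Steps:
(-7 - m(-4))*(-11 + 41) = (-7 - 5*(-4))*(-11 + 41) = (-7 - 1*(-20))*30 = (-7 + 20)*30 = 13*30 = 390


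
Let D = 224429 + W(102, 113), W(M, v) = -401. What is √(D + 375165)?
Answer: 3*√66577 ≈ 774.08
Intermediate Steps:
D = 224028 (D = 224429 - 401 = 224028)
√(D + 375165) = √(224028 + 375165) = √599193 = 3*√66577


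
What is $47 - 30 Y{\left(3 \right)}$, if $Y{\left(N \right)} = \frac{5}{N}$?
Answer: $-3$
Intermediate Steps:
$47 - 30 Y{\left(3 \right)} = 47 - 30 \cdot \frac{5}{3} = 47 - 30 \cdot 5 \cdot \frac{1}{3} = 47 - 50 = -3$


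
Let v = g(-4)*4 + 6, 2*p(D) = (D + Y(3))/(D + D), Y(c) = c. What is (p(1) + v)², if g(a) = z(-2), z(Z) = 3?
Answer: 361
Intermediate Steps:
p(D) = (3 + D)/(4*D) (p(D) = ((D + 3)/(D + D))/2 = ((3 + D)/((2*D)))/2 = ((3 + D)*(1/(2*D)))/2 = ((3 + D)/(2*D))/2 = (3 + D)/(4*D))
g(a) = 3
v = 18 (v = 3*4 + 6 = 12 + 6 = 18)
(p(1) + v)² = ((¼)*(3 + 1)/1 + 18)² = ((¼)*1*4 + 18)² = (1 + 18)² = 19² = 361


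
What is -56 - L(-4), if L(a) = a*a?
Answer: -72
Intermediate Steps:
L(a) = a²
-56 - L(-4) = -56 - 1*(-4)² = -56 - 1*16 = -56 - 16 = -72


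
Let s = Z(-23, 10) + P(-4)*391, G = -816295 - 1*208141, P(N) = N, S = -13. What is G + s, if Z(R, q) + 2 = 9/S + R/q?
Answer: -133380649/130 ≈ -1.0260e+6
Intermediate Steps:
Z(R, q) = -35/13 + R/q (Z(R, q) = -2 + (9/(-13) + R/q) = -2 + (9*(-1/13) + R/q) = -2 + (-9/13 + R/q) = -35/13 + R/q)
G = -1024436 (G = -816295 - 208141 = -1024436)
s = -203969/130 (s = (-35/13 - 23/10) - 4*391 = (-35/13 - 23*⅒) - 1564 = (-35/13 - 23/10) - 1564 = -649/130 - 1564 = -203969/130 ≈ -1569.0)
G + s = -1024436 - 203969/130 = -133380649/130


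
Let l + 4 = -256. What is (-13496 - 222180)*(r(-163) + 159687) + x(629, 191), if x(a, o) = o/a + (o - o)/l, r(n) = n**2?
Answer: -27610627436033/629 ≈ -4.3896e+10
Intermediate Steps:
l = -260 (l = -4 - 256 = -260)
x(a, o) = o/a (x(a, o) = o/a + (o - o)/(-260) = o/a + 0*(-1/260) = o/a + 0 = o/a)
(-13496 - 222180)*(r(-163) + 159687) + x(629, 191) = (-13496 - 222180)*((-163)**2 + 159687) + 191/629 = -235676*(26569 + 159687) + 191*(1/629) = -235676*186256 + 191/629 = -43896069056 + 191/629 = -27610627436033/629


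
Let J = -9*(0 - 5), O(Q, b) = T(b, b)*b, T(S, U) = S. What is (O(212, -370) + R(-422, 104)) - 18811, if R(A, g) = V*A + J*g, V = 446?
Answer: -65443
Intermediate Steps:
O(Q, b) = b² (O(Q, b) = b*b = b²)
J = 45 (J = -9*(-5) = 45)
R(A, g) = 45*g + 446*A (R(A, g) = 446*A + 45*g = 45*g + 446*A)
(O(212, -370) + R(-422, 104)) - 18811 = ((-370)² + (45*104 + 446*(-422))) - 18811 = (136900 + (4680 - 188212)) - 18811 = (136900 - 183532) - 18811 = -46632 - 18811 = -65443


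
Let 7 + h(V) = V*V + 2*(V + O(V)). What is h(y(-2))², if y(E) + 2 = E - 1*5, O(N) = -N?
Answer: 5476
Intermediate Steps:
y(E) = -7 + E (y(E) = -2 + (E - 1*5) = -2 + (E - 5) = -2 + (-5 + E) = -7 + E)
h(V) = -7 + V² (h(V) = -7 + (V*V + 2*(V - V)) = -7 + (V² + 2*0) = -7 + (V² + 0) = -7 + V²)
h(y(-2))² = (-7 + (-7 - 2)²)² = (-7 + (-9)²)² = (-7 + 81)² = 74² = 5476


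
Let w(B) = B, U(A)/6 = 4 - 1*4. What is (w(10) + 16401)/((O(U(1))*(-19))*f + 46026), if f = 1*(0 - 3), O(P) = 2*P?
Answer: 16411/46026 ≈ 0.35656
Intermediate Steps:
U(A) = 0 (U(A) = 6*(4 - 1*4) = 6*(4 - 4) = 6*0 = 0)
f = -3 (f = 1*(-3) = -3)
(w(10) + 16401)/((O(U(1))*(-19))*f + 46026) = (10 + 16401)/(((2*0)*(-19))*(-3) + 46026) = 16411/((0*(-19))*(-3) + 46026) = 16411/(0*(-3) + 46026) = 16411/(0 + 46026) = 16411/46026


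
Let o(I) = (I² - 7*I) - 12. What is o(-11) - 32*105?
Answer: -3174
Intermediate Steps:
o(I) = -12 + I² - 7*I
o(-11) - 32*105 = (-12 + (-11)² - 7*(-11)) - 32*105 = (-12 + 121 + 77) - 3360 = 186 - 3360 = -3174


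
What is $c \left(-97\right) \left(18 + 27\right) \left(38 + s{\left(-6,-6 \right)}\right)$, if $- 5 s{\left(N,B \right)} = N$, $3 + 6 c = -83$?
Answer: $2452548$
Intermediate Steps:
$c = - \frac{43}{3}$ ($c = - \frac{1}{2} + \frac{1}{6} \left(-83\right) = - \frac{1}{2} - \frac{83}{6} = - \frac{43}{3} \approx -14.333$)
$s{\left(N,B \right)} = - \frac{N}{5}$
$c \left(-97\right) \left(18 + 27\right) \left(38 + s{\left(-6,-6 \right)}\right) = \left(- \frac{43}{3}\right) \left(-97\right) \left(18 + 27\right) \left(38 - - \frac{6}{5}\right) = \frac{4171 \cdot 45 \left(38 + \frac{6}{5}\right)}{3} = \frac{4171 \cdot 45 \cdot \frac{196}{5}}{3} = \frac{4171}{3} \cdot 1764 = 2452548$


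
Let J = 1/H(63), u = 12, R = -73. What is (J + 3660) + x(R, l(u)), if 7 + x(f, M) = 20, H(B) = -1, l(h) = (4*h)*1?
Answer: 3672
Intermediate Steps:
l(h) = 4*h
x(f, M) = 13 (x(f, M) = -7 + 20 = 13)
J = -1 (J = 1/(-1) = -1)
(J + 3660) + x(R, l(u)) = (-1 + 3660) + 13 = 3659 + 13 = 3672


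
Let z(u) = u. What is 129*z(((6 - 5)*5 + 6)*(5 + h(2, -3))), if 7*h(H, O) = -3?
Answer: 45408/7 ≈ 6486.9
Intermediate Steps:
h(H, O) = -3/7 (h(H, O) = (1/7)*(-3) = -3/7)
129*z(((6 - 5)*5 + 6)*(5 + h(2, -3))) = 129*(((6 - 5)*5 + 6)*(5 - 3/7)) = 129*((1*5 + 6)*(32/7)) = 129*((5 + 6)*(32/7)) = 129*(11*(32/7)) = 129*(352/7) = 45408/7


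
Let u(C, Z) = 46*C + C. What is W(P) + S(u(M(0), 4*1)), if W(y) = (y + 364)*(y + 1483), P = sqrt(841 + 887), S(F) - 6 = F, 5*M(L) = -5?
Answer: 541499 + 44328*sqrt(3) ≈ 6.1828e+5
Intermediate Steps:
M(L) = -1 (M(L) = (1/5)*(-5) = -1)
u(C, Z) = 47*C
S(F) = 6 + F
P = 24*sqrt(3) (P = sqrt(1728) = 24*sqrt(3) ≈ 41.569)
W(y) = (364 + y)*(1483 + y)
W(P) + S(u(M(0), 4*1)) = (539812 + (24*sqrt(3))**2 + 1847*(24*sqrt(3))) + (6 + 47*(-1)) = (539812 + 1728 + 44328*sqrt(3)) + (6 - 47) = (541540 + 44328*sqrt(3)) - 41 = 541499 + 44328*sqrt(3)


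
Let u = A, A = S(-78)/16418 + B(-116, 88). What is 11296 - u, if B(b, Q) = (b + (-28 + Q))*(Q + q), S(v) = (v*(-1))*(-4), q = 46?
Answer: 154329356/8209 ≈ 18800.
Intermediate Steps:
S(v) = 4*v (S(v) = -v*(-4) = 4*v)
B(b, Q) = (46 + Q)*(-28 + Q + b) (B(b, Q) = (b + (-28 + Q))*(Q + 46) = (-28 + Q + b)*(46 + Q) = (46 + Q)*(-28 + Q + b))
A = -61600492/8209 (A = (4*(-78))/16418 + (-1288 + 88**2 + 18*88 + 46*(-116) + 88*(-116)) = -312*1/16418 + (-1288 + 7744 + 1584 - 5336 - 10208) = -156/8209 - 7504 = -61600492/8209 ≈ -7504.0)
u = -61600492/8209 ≈ -7504.0
11296 - u = 11296 - 1*(-61600492/8209) = 11296 + 61600492/8209 = 154329356/8209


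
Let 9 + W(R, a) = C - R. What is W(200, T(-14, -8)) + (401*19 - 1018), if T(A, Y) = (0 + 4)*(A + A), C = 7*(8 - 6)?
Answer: 6406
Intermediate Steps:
C = 14 (C = 7*2 = 14)
T(A, Y) = 8*A (T(A, Y) = 4*(2*A) = 8*A)
W(R, a) = 5 - R (W(R, a) = -9 + (14 - R) = 5 - R)
W(200, T(-14, -8)) + (401*19 - 1018) = (5 - 1*200) + (401*19 - 1018) = (5 - 200) + (7619 - 1018) = -195 + 6601 = 6406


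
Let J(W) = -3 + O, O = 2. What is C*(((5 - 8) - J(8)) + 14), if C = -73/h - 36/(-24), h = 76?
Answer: 123/19 ≈ 6.4737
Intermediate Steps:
C = 41/76 (C = -73/76 - 36/(-24) = -73*1/76 - 36*(-1/24) = -73/76 + 3/2 = 41/76 ≈ 0.53947)
J(W) = -1 (J(W) = -3 + 2 = -1)
C*(((5 - 8) - J(8)) + 14) = 41*(((5 - 8) - 1*(-1)) + 14)/76 = 41*((-3 + 1) + 14)/76 = 41*(-2 + 14)/76 = (41/76)*12 = 123/19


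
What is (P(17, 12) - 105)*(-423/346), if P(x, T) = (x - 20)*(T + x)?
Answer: 40608/173 ≈ 234.73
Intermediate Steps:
P(x, T) = (-20 + x)*(T + x)
(P(17, 12) - 105)*(-423/346) = ((17**2 - 20*12 - 20*17 + 12*17) - 105)*(-423/346) = ((289 - 240 - 340 + 204) - 105)*(-423*1/346) = (-87 - 105)*(-423/346) = -192*(-423/346) = 40608/173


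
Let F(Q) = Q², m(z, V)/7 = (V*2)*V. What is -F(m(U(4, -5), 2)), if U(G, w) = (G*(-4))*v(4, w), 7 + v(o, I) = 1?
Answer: -3136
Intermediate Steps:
v(o, I) = -6 (v(o, I) = -7 + 1 = -6)
U(G, w) = 24*G (U(G, w) = (G*(-4))*(-6) = -4*G*(-6) = 24*G)
m(z, V) = 14*V² (m(z, V) = 7*((V*2)*V) = 7*((2*V)*V) = 7*(2*V²) = 14*V²)
-F(m(U(4, -5), 2)) = -(14*2²)² = -(14*4)² = -1*56² = -1*3136 = -3136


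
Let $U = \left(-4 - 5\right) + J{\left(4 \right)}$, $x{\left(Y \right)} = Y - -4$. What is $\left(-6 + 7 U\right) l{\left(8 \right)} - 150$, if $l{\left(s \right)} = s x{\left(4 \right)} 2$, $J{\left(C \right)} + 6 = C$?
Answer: $-10774$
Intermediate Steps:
$x{\left(Y \right)} = 4 + Y$ ($x{\left(Y \right)} = Y + 4 = 4 + Y$)
$J{\left(C \right)} = -6 + C$
$U = -11$ ($U = \left(-4 - 5\right) + \left(-6 + 4\right) = -9 - 2 = -11$)
$l{\left(s \right)} = 16 s$ ($l{\left(s \right)} = s \left(4 + 4\right) 2 = s 8 \cdot 2 = 8 s 2 = 16 s$)
$\left(-6 + 7 U\right) l{\left(8 \right)} - 150 = \left(-6 + 7 \left(-11\right)\right) 16 \cdot 8 - 150 = \left(-6 - 77\right) 128 - 150 = \left(-83\right) 128 - 150 = -10624 - 150 = -10774$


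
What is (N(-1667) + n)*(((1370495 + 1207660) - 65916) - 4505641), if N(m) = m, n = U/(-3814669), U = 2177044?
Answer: 12680489136698334/3814669 ≈ 3.3241e+9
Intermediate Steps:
n = -2177044/3814669 (n = 2177044/(-3814669) = 2177044*(-1/3814669) = -2177044/3814669 ≈ -0.57070)
(N(-1667) + n)*(((1370495 + 1207660) - 65916) - 4505641) = (-1667 - 2177044/3814669)*(((1370495 + 1207660) - 65916) - 4505641) = -6361230267*((2578155 - 65916) - 4505641)/3814669 = -6361230267*(2512239 - 4505641)/3814669 = -6361230267/3814669*(-1993402) = 12680489136698334/3814669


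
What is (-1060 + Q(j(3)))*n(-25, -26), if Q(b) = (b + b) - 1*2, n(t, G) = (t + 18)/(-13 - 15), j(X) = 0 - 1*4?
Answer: -535/2 ≈ -267.50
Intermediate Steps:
j(X) = -4 (j(X) = 0 - 4 = -4)
n(t, G) = -9/14 - t/28 (n(t, G) = (18 + t)/(-28) = (18 + t)*(-1/28) = -9/14 - t/28)
Q(b) = -2 + 2*b (Q(b) = 2*b - 2 = -2 + 2*b)
(-1060 + Q(j(3)))*n(-25, -26) = (-1060 + (-2 + 2*(-4)))*(-9/14 - 1/28*(-25)) = (-1060 + (-2 - 8))*(-9/14 + 25/28) = (-1060 - 10)*(¼) = -1070*¼ = -535/2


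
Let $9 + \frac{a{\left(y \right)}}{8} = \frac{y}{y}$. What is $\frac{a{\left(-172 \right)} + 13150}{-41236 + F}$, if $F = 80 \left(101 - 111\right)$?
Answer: $- \frac{2181}{7006} \approx -0.3113$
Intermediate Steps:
$a{\left(y \right)} = -64$ ($a{\left(y \right)} = -72 + 8 \frac{y}{y} = -72 + 8 \cdot 1 = -72 + 8 = -64$)
$F = -800$ ($F = 80 \left(-10\right) = -800$)
$\frac{a{\left(-172 \right)} + 13150}{-41236 + F} = \frac{-64 + 13150}{-41236 - 800} = \frac{13086}{-42036} = 13086 \left(- \frac{1}{42036}\right) = - \frac{2181}{7006}$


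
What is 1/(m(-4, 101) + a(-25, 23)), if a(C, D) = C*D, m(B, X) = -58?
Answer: -1/633 ≈ -0.0015798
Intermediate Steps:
1/(m(-4, 101) + a(-25, 23)) = 1/(-58 - 25*23) = 1/(-58 - 575) = 1/(-633) = -1/633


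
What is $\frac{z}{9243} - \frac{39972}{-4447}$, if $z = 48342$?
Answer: $\frac{194812690}{13701207} \approx 14.219$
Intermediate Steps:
$\frac{z}{9243} - \frac{39972}{-4447} = \frac{48342}{9243} - \frac{39972}{-4447} = 48342 \cdot \frac{1}{9243} - - \frac{39972}{4447} = \frac{16114}{3081} + \frac{39972}{4447} = \frac{194812690}{13701207}$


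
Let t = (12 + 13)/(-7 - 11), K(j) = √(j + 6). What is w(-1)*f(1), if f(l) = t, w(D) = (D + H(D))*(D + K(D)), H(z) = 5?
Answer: 50/9 - 50*√5/9 ≈ -6.8670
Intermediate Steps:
K(j) = √(6 + j)
t = -25/18 (t = 25/(-18) = 25*(-1/18) = -25/18 ≈ -1.3889)
w(D) = (5 + D)*(D + √(6 + D)) (w(D) = (D + 5)*(D + √(6 + D)) = (5 + D)*(D + √(6 + D)))
f(l) = -25/18
w(-1)*f(1) = ((-1)² + 5*(-1) + 5*√(6 - 1) - √(6 - 1))*(-25/18) = (1 - 5 + 5*√5 - √5)*(-25/18) = (-4 + 4*√5)*(-25/18) = 50/9 - 50*√5/9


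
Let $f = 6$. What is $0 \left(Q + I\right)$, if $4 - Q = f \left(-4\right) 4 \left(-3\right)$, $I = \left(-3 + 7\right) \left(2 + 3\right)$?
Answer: $0$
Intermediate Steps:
$I = 20$ ($I = 4 \cdot 5 = 20$)
$Q = -284$ ($Q = 4 - 6 \left(-4\right) 4 \left(-3\right) = 4 - \left(-24\right) \left(-12\right) = 4 - 288 = -284$)
$0 \left(Q + I\right) = 0 \left(-284 + 20\right) = 0 \left(-264\right) = 0$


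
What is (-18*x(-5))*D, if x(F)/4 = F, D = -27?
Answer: -9720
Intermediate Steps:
x(F) = 4*F
(-18*x(-5))*D = -72*(-5)*(-27) = -18*(-20)*(-27) = 360*(-27) = -9720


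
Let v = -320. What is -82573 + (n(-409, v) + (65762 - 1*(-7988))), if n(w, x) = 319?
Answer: -8504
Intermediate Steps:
-82573 + (n(-409, v) + (65762 - 1*(-7988))) = -82573 + (319 + (65762 - 1*(-7988))) = -82573 + (319 + (65762 + 7988)) = -82573 + (319 + 73750) = -82573 + 74069 = -8504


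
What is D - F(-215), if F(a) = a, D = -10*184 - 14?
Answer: -1639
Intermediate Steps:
D = -1854 (D = -1840 - 14 = -1854)
D - F(-215) = -1854 - 1*(-215) = -1854 + 215 = -1639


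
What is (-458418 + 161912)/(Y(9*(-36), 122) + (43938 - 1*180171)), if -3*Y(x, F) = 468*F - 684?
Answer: 296506/155037 ≈ 1.9125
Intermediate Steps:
Y(x, F) = 228 - 156*F (Y(x, F) = -(468*F - 684)/3 = -(-684 + 468*F)/3 = 228 - 156*F)
(-458418 + 161912)/(Y(9*(-36), 122) + (43938 - 1*180171)) = (-458418 + 161912)/((228 - 156*122) + (43938 - 1*180171)) = -296506/((228 - 19032) + (43938 - 180171)) = -296506/(-18804 - 136233) = -296506/(-155037) = -296506*(-1/155037) = 296506/155037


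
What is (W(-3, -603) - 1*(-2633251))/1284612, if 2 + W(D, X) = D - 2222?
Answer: 219252/107051 ≈ 2.0481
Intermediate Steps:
W(D, X) = -2224 + D (W(D, X) = -2 + (D - 2222) = -2 + (-2222 + D) = -2224 + D)
(W(-3, -603) - 1*(-2633251))/1284612 = ((-2224 - 3) - 1*(-2633251))/1284612 = (-2227 + 2633251)*(1/1284612) = 2631024*(1/1284612) = 219252/107051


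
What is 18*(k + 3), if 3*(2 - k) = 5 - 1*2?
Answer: 72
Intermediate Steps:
k = 1 (k = 2 - (5 - 1*2)/3 = 2 - (5 - 2)/3 = 2 - 1/3*3 = 2 - 1 = 1)
18*(k + 3) = 18*(1 + 3) = 18*4 = 72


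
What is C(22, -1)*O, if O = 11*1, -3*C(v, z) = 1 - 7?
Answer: 22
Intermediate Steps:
C(v, z) = 2 (C(v, z) = -(1 - 7)/3 = -⅓*(-6) = 2)
O = 11
C(22, -1)*O = 2*11 = 22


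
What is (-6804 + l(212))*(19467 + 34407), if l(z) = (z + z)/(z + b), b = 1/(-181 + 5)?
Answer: -4557550404360/12437 ≈ -3.6645e+8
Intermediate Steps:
b = -1/176 (b = 1/(-176) = -1/176 ≈ -0.0056818)
l(z) = 2*z/(-1/176 + z) (l(z) = (z + z)/(z - 1/176) = (2*z)/(-1/176 + z) = 2*z/(-1/176 + z))
(-6804 + l(212))*(19467 + 34407) = (-6804 + 352*212/(-1 + 176*212))*(19467 + 34407) = (-6804 + 352*212/(-1 + 37312))*53874 = (-6804 + 352*212/37311)*53874 = (-6804 + 352*212*(1/37311))*53874 = (-6804 + 74624/37311)*53874 = -253789420/37311*53874 = -4557550404360/12437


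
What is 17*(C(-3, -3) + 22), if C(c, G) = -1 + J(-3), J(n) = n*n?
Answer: 510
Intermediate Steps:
J(n) = n**2
C(c, G) = 8 (C(c, G) = -1 + (-3)**2 = -1 + 9 = 8)
17*(C(-3, -3) + 22) = 17*(8 + 22) = 17*30 = 510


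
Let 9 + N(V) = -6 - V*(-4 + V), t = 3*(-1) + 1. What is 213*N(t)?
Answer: -5751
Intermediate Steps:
t = -2 (t = -3 + 1 = -2)
N(V) = -15 - V*(-4 + V) (N(V) = -9 + (-6 - V*(-4 + V)) = -15 - V*(-4 + V))
213*N(t) = 213*(-15 - 1*(-2)² + 4*(-2)) = 213*(-15 - 1*4 - 8) = 213*(-15 - 4 - 8) = 213*(-27) = -5751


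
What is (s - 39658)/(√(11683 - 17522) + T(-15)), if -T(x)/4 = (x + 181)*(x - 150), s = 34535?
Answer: -561275880/12003399439 + 5123*I*√5839/12003399439 ≈ -0.04676 + 3.2613e-5*I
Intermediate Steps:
T(x) = -4*(-150 + x)*(181 + x) (T(x) = -4*(x + 181)*(x - 150) = -4*(181 + x)*(-150 + x) = -4*(-150 + x)*(181 + x))
(s - 39658)/(√(11683 - 17522) + T(-15)) = (34535 - 39658)/(√(11683 - 17522) + (108600 - 124*(-15) - 4*(-15)²)) = -5123/(√(-5839) + (108600 + 1860 - 4*225)) = -5123/(I*√5839 + (108600 + 1860 - 900)) = -5123/(I*√5839 + 109560) = -5123/(109560 + I*√5839)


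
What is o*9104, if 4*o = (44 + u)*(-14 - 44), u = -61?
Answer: 2244136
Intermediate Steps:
o = 493/2 (o = ((44 - 61)*(-14 - 44))/4 = (-17*(-58))/4 = (¼)*986 = 493/2 ≈ 246.50)
o*9104 = (493/2)*9104 = 2244136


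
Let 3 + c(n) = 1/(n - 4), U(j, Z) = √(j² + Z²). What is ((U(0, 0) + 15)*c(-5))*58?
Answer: -8120/3 ≈ -2706.7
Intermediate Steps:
U(j, Z) = √(Z² + j²)
c(n) = -3 + 1/(-4 + n) (c(n) = -3 + 1/(n - 4) = -3 + 1/(-4 + n))
((U(0, 0) + 15)*c(-5))*58 = ((√(0² + 0²) + 15)*((13 - 3*(-5))/(-4 - 5)))*58 = ((√(0 + 0) + 15)*((13 + 15)/(-9)))*58 = ((√0 + 15)*(-⅑*28))*58 = ((0 + 15)*(-28/9))*58 = (15*(-28/9))*58 = -140/3*58 = -8120/3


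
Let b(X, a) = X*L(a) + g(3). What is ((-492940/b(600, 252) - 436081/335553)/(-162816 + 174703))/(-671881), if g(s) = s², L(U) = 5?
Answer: 18524407061/895994671478286191 ≈ 2.0675e-8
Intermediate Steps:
b(X, a) = 9 + 5*X (b(X, a) = X*5 + 3² = 5*X + 9 = 9 + 5*X)
((-492940/b(600, 252) - 436081/335553)/(-162816 + 174703))/(-671881) = ((-492940/(9 + 5*600) - 436081/335553)/(-162816 + 174703))/(-671881) = ((-492940/(9 + 3000) - 436081*1/335553)/11887)*(-1/671881) = ((-492940/3009 - 436081/335553)*(1/11887))*(-1/671881) = -18524407061/112186553*1/11887*(-1/671881) = -18524407061/1333561555511*(-1/671881) = 18524407061/895994671478286191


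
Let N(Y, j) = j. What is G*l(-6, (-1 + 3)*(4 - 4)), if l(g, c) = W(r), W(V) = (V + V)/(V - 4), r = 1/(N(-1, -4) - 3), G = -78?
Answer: -156/29 ≈ -5.3793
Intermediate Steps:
r = -1/7 (r = 1/(-4 - 3) = 1/(-7) = -1/7 ≈ -0.14286)
W(V) = 2*V/(-4 + V) (W(V) = (2*V)/(-4 + V) = 2*V/(-4 + V))
l(g, c) = 2/29 (l(g, c) = 2*(-1/7)/(-4 - 1/7) = 2*(-1/7)/(-29/7) = 2*(-1/7)*(-7/29) = 2/29)
G*l(-6, (-1 + 3)*(4 - 4)) = -78*2/29 = -156/29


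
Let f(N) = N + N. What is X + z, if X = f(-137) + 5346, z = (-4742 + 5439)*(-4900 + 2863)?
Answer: -1414717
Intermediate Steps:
f(N) = 2*N
z = -1419789 (z = 697*(-2037) = -1419789)
X = 5072 (X = 2*(-137) + 5346 = -274 + 5346 = 5072)
X + z = 5072 - 1419789 = -1414717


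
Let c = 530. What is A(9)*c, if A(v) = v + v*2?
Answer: 14310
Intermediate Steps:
A(v) = 3*v (A(v) = v + 2*v = 3*v)
A(9)*c = (3*9)*530 = 27*530 = 14310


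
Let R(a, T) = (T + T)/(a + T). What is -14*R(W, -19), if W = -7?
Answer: -266/13 ≈ -20.462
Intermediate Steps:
R(a, T) = 2*T/(T + a) (R(a, T) = (2*T)/(T + a) = 2*T/(T + a))
-14*R(W, -19) = -28*(-19)/(-19 - 7) = -28*(-19)/(-26) = -28*(-19)*(-1)/26 = -14*19/13 = -266/13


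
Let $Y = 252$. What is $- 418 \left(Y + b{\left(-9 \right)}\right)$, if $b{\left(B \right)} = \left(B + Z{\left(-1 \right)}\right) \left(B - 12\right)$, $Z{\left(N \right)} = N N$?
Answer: $-175560$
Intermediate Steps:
$Z{\left(N \right)} = N^{2}$
$b{\left(B \right)} = \left(1 + B\right) \left(-12 + B\right)$ ($b{\left(B \right)} = \left(B + \left(-1\right)^{2}\right) \left(B - 12\right) = \left(B + 1\right) \left(-12 + B\right) = \left(1 + B\right) \left(-12 + B\right)$)
$- 418 \left(Y + b{\left(-9 \right)}\right) = - 418 \left(252 - \left(-87 - 81\right)\right) = - 418 \left(252 + \left(-12 + 81 + 99\right)\right) = - 418 \left(252 + 168\right) = \left(-418\right) 420 = -175560$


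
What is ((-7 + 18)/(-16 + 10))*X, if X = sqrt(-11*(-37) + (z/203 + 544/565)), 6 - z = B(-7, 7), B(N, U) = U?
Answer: -11*sqrt(1341665751685)/344085 ≈ -37.030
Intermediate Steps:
z = -1 (z = 6 - 1*7 = 6 - 7 = -1)
X = 2*sqrt(1341665751685)/114695 (X = sqrt(-11*(-37) + (-1/203 + 544/565)) = sqrt(407 + (-1*1/203 + 544*(1/565))) = sqrt(407 + (-1/203 + 544/565)) = sqrt(407 + 109867/114695) = sqrt(46790732/114695) = 2*sqrt(1341665751685)/114695 ≈ 20.198)
((-7 + 18)/(-16 + 10))*X = ((-7 + 18)/(-16 + 10))*(2*sqrt(1341665751685)/114695) = (11/(-6))*(2*sqrt(1341665751685)/114695) = (11*(-1/6))*(2*sqrt(1341665751685)/114695) = -11*sqrt(1341665751685)/344085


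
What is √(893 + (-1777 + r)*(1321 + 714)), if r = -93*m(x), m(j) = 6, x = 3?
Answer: 4*I*√296927 ≈ 2179.6*I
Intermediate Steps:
r = -558 (r = -93*6 = -558)
√(893 + (-1777 + r)*(1321 + 714)) = √(893 + (-1777 - 558)*(1321 + 714)) = √(893 - 2335*2035) = √(893 - 4751725) = √(-4750832) = 4*I*√296927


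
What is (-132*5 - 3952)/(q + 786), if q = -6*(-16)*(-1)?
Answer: -2306/345 ≈ -6.6841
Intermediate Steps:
q = -96 (q = 96*(-1) = -96)
(-132*5 - 3952)/(q + 786) = (-132*5 - 3952)/(-96 + 786) = (-660 - 3952)/690 = -4612*1/690 = -2306/345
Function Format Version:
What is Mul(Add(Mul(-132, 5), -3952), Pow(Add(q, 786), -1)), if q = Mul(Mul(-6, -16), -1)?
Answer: Rational(-2306, 345) ≈ -6.6841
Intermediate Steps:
q = -96 (q = Mul(96, -1) = -96)
Mul(Add(Mul(-132, 5), -3952), Pow(Add(q, 786), -1)) = Mul(Add(Mul(-132, 5), -3952), Pow(Add(-96, 786), -1)) = Mul(Add(-660, -3952), Pow(690, -1)) = Mul(-4612, Rational(1, 690)) = Rational(-2306, 345)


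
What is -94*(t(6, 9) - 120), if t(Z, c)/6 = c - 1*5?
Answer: 9024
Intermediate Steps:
t(Z, c) = -30 + 6*c (t(Z, c) = 6*(c - 1*5) = 6*(c - 5) = 6*(-5 + c) = -30 + 6*c)
-94*(t(6, 9) - 120) = -94*((-30 + 6*9) - 120) = -94*((-30 + 54) - 120) = -94*(24 - 120) = -94*(-96) = 9024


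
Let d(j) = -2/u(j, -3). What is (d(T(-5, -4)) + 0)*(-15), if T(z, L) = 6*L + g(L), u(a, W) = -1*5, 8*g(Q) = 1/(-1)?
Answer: -6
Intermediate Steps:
g(Q) = -1/8 (g(Q) = (1/8)/(-1) = (1/8)*(-1) = -1/8)
u(a, W) = -5
T(z, L) = -1/8 + 6*L (T(z, L) = 6*L - 1/8 = -1/8 + 6*L)
d(j) = 2/5 (d(j) = -2/(-5) = -2*(-1/5) = 2/5)
(d(T(-5, -4)) + 0)*(-15) = (2/5 + 0)*(-15) = (2/5)*(-15) = -6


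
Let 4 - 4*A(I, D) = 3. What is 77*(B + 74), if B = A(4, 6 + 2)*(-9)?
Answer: 22099/4 ≈ 5524.8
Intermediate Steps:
A(I, D) = 1/4 (A(I, D) = 1 - 1/4*3 = 1 - 3/4 = 1/4)
B = -9/4 (B = (1/4)*(-9) = -9/4 ≈ -2.2500)
77*(B + 74) = 77*(-9/4 + 74) = 77*(287/4) = 22099/4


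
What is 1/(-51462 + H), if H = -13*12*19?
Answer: -1/54426 ≈ -1.8374e-5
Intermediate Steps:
H = -2964 (H = -156*19 = -2964)
1/(-51462 + H) = 1/(-51462 - 2964) = 1/(-54426) = -1/54426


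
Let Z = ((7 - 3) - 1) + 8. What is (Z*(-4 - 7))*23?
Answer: -2783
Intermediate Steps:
Z = 11 (Z = (4 - 1) + 8 = 3 + 8 = 11)
(Z*(-4 - 7))*23 = (11*(-4 - 7))*23 = (11*(-11))*23 = -121*23 = -2783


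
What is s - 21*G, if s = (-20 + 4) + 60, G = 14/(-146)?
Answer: 3359/73 ≈ 46.014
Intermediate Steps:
G = -7/73 (G = 14*(-1/146) = -7/73 ≈ -0.095890)
s = 44 (s = -16 + 60 = 44)
s - 21*G = 44 - 21*(-7/73) = 44 + 147/73 = 3359/73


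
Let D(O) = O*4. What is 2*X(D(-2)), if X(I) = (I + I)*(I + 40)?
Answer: -1024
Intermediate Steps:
D(O) = 4*O
X(I) = 2*I*(40 + I) (X(I) = (2*I)*(40 + I) = 2*I*(40 + I))
2*X(D(-2)) = 2*(2*(4*(-2))*(40 + 4*(-2))) = 2*(2*(-8)*(40 - 8)) = 2*(2*(-8)*32) = 2*(-512) = -1024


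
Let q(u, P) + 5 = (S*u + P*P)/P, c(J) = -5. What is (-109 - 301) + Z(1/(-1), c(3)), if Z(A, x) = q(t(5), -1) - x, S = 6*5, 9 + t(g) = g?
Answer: -291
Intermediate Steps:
t(g) = -9 + g
S = 30
q(u, P) = -5 + (P**2 + 30*u)/P (q(u, P) = -5 + (30*u + P*P)/P = -5 + (30*u + P**2)/P = -5 + (P**2 + 30*u)/P)
Z(A, x) = 114 - x (Z(A, x) = (-5 - 1 + 30*(-9 + 5)/(-1)) - x = (-5 - 1 + 30*(-4)*(-1)) - x = (-5 - 1 + 120) - x = 114 - x)
(-109 - 301) + Z(1/(-1), c(3)) = (-109 - 301) + (114 - 1*(-5)) = -410 + (114 + 5) = -410 + 119 = -291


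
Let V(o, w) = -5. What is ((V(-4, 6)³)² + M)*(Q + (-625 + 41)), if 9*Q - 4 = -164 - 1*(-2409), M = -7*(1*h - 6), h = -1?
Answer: -47131718/9 ≈ -5.2369e+6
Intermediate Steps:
M = 49 (M = -7*(1*(-1) - 6) = -7*(-1 - 6) = -7*(-7) = 49)
Q = 2249/9 (Q = 4/9 + (-164 - 1*(-2409))/9 = 4/9 + (-164 + 2409)/9 = 4/9 + (⅑)*2245 = 4/9 + 2245/9 = 2249/9 ≈ 249.89)
((V(-4, 6)³)² + M)*(Q + (-625 + 41)) = (((-5)³)² + 49)*(2249/9 + (-625 + 41)) = ((-125)² + 49)*(2249/9 - 584) = (15625 + 49)*(-3007/9) = 15674*(-3007/9) = -47131718/9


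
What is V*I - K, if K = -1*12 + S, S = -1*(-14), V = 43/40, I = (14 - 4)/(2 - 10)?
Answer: -107/32 ≈ -3.3438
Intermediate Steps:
I = -5/4 (I = 10/(-8) = 10*(-⅛) = -5/4 ≈ -1.2500)
V = 43/40 (V = 43*(1/40) = 43/40 ≈ 1.0750)
S = 14
K = 2 (K = -1*12 + 14 = -12 + 14 = 2)
V*I - K = (43/40)*(-5/4) - 1*2 = -43/32 - 2 = -107/32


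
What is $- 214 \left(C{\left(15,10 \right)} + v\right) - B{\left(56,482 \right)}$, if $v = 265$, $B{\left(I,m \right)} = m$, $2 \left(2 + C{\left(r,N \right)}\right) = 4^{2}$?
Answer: $-58476$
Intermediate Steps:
$C{\left(r,N \right)} = 6$ ($C{\left(r,N \right)} = -2 + \frac{4^{2}}{2} = -2 + \frac{1}{2} \cdot 16 = -2 + 8 = 6$)
$- 214 \left(C{\left(15,10 \right)} + v\right) - B{\left(56,482 \right)} = - 214 \left(6 + 265\right) - 482 = \left(-214\right) 271 - 482 = -57994 - 482 = -58476$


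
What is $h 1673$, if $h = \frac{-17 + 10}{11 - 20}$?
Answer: $\frac{11711}{9} \approx 1301.2$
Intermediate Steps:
$h = \frac{7}{9}$ ($h = - \frac{7}{-9} = \left(-7\right) \left(- \frac{1}{9}\right) = \frac{7}{9} \approx 0.77778$)
$h 1673 = \frac{7}{9} \cdot 1673 = \frac{11711}{9}$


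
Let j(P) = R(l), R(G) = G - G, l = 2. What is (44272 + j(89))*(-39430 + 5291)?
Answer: -1511401808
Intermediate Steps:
R(G) = 0
j(P) = 0
(44272 + j(89))*(-39430 + 5291) = (44272 + 0)*(-39430 + 5291) = 44272*(-34139) = -1511401808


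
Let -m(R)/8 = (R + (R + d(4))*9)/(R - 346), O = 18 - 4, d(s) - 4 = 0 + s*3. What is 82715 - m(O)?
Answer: 6864777/83 ≈ 82708.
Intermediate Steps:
d(s) = 4 + 3*s (d(s) = 4 + (0 + s*3) = 4 + (0 + 3*s) = 4 + 3*s)
O = 14
m(R) = -8*(144 + 10*R)/(-346 + R) (m(R) = -8*(R + (R + (4 + 3*4))*9)/(R - 346) = -8*(R + (R + (4 + 12))*9)/(-346 + R) = -8*(R + (R + 16)*9)/(-346 + R) = -8*(R + (16 + R)*9)/(-346 + R) = -8*(R + (144 + 9*R))/(-346 + R) = -8*(144 + 10*R)/(-346 + R))
82715 - m(O) = 82715 - 16*(-72 - 5*14)/(-346 + 14) = 82715 - 16*(-72 - 70)/(-332) = 82715 - 16*(-1)*(-142)/332 = 82715 - 1*568/83 = 82715 - 568/83 = 6864777/83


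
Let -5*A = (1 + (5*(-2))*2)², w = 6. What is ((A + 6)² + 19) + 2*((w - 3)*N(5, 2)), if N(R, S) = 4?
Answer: 110636/25 ≈ 4425.4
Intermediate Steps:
A = -361/5 (A = -(1 + (5*(-2))*2)²/5 = -(1 - 10*2)²/5 = -(1 - 20)²/5 = -⅕*(-19)² = -⅕*361 = -361/5 ≈ -72.200)
((A + 6)² + 19) + 2*((w - 3)*N(5, 2)) = ((-361/5 + 6)² + 19) + 2*((6 - 3)*4) = ((-331/5)² + 19) + 2*(3*4) = (109561/25 + 19) + 2*12 = 110036/25 + 24 = 110636/25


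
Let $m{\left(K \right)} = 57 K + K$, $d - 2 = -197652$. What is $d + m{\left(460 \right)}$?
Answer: $-170970$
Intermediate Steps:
$d = -197650$ ($d = 2 - 197652 = -197650$)
$m{\left(K \right)} = 58 K$
$d + m{\left(460 \right)} = -197650 + 58 \cdot 460 = -197650 + 26680 = -170970$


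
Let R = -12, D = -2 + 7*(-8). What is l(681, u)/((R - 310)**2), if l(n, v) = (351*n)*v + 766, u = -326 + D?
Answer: -45893569/51842 ≈ -885.26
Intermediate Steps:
D = -58 (D = -2 - 56 = -58)
u = -384 (u = -326 - 58 = -384)
l(n, v) = 766 + 351*n*v (l(n, v) = 351*n*v + 766 = 766 + 351*n*v)
l(681, u)/((R - 310)**2) = (766 + 351*681*(-384))/((-12 - 310)**2) = (766 - 91787904)/((-322)**2) = -91787138/103684 = -91787138*1/103684 = -45893569/51842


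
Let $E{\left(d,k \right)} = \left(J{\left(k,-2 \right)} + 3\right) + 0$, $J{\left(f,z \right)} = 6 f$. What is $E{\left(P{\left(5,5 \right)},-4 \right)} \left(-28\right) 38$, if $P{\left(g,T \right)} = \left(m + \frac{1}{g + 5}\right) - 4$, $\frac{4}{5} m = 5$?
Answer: $22344$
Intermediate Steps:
$m = \frac{25}{4}$ ($m = \frac{5}{4} \cdot 5 = \frac{25}{4} \approx 6.25$)
$P{\left(g,T \right)} = \frac{9}{4} + \frac{1}{5 + g}$ ($P{\left(g,T \right)} = \left(\frac{25}{4} + \frac{1}{g + 5}\right) - 4 = \left(\frac{25}{4} + \frac{1}{5 + g}\right) - 4 = \frac{9}{4} + \frac{1}{5 + g}$)
$E{\left(d,k \right)} = 3 + 6 k$ ($E{\left(d,k \right)} = \left(6 k + 3\right) + 0 = \left(3 + 6 k\right) + 0 = 3 + 6 k$)
$E{\left(P{\left(5,5 \right)},-4 \right)} \left(-28\right) 38 = \left(3 + 6 \left(-4\right)\right) \left(-28\right) 38 = \left(3 - 24\right) \left(-28\right) 38 = \left(-21\right) \left(-28\right) 38 = 588 \cdot 38 = 22344$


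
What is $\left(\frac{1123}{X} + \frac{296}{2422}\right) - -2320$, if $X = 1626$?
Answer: $\frac{4569880121}{1969086} \approx 2320.8$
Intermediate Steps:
$\left(\frac{1123}{X} + \frac{296}{2422}\right) - -2320 = \left(\frac{1123}{1626} + \frac{296}{2422}\right) - -2320 = \left(1123 \cdot \frac{1}{1626} + 296 \cdot \frac{1}{2422}\right) + 2320 = \left(\frac{1123}{1626} + \frac{148}{1211}\right) + 2320 = \frac{1600601}{1969086} + 2320 = \frac{4569880121}{1969086}$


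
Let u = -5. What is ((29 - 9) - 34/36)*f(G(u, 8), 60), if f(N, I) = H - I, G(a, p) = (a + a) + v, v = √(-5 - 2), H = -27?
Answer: -9947/6 ≈ -1657.8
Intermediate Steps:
v = I*√7 (v = √(-7) = I*√7 ≈ 2.6458*I)
G(a, p) = 2*a + I*√7 (G(a, p) = (a + a) + I*√7 = 2*a + I*√7)
f(N, I) = -27 - I
((29 - 9) - 34/36)*f(G(u, 8), 60) = ((29 - 9) - 34/36)*(-27 - 1*60) = (20 - 34*1/36)*(-27 - 60) = (20 - 17/18)*(-87) = (343/18)*(-87) = -9947/6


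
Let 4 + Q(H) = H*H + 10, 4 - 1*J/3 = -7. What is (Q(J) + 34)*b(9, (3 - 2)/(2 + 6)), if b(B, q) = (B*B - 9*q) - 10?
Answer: 631111/8 ≈ 78889.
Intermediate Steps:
J = 33 (J = 12 - 3*(-7) = 12 + 21 = 33)
Q(H) = 6 + H² (Q(H) = -4 + (H*H + 10) = -4 + (H² + 10) = -4 + (10 + H²) = 6 + H²)
b(B, q) = -10 + B² - 9*q (b(B, q) = (B² - 9*q) - 10 = -10 + B² - 9*q)
(Q(J) + 34)*b(9, (3 - 2)/(2 + 6)) = ((6 + 33²) + 34)*(-10 + 9² - 9*(3 - 2)/(2 + 6)) = ((6 + 1089) + 34)*(-10 + 81 - 9/8) = (1095 + 34)*(-10 + 81 - 9/8) = 1129*(-10 + 81 - 9*⅛) = 1129*(-10 + 81 - 9/8) = 1129*(559/8) = 631111/8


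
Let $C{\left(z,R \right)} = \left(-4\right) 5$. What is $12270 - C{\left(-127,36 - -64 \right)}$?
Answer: $12290$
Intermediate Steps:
$C{\left(z,R \right)} = -20$
$12270 - C{\left(-127,36 - -64 \right)} = 12270 - -20 = 12270 + 20 = 12290$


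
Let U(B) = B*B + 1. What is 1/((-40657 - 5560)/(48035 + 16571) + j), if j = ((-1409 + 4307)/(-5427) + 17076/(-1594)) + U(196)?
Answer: 31049062146/1192440410457547 ≈ 2.6038e-5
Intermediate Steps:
U(B) = 1 + B² (U(B) = B² + 1 = 1 + B²)
j = 18457459399/480591 (j = ((-1409 + 4307)/(-5427) + 17076/(-1594)) + (1 + 196²) = (2898*(-1/5427) + 17076*(-1/1594)) + (1 + 38416) = (-322/603 - 8538/797) + 38417 = -5405048/480591 + 38417 = 18457459399/480591 ≈ 38406.)
1/((-40657 - 5560)/(48035 + 16571) + j) = 1/((-40657 - 5560)/(48035 + 16571) + 18457459399/480591) = 1/(-46217/64606 + 18457459399/480591) = 1/(1192440410457547/31049062146) = 31049062146/1192440410457547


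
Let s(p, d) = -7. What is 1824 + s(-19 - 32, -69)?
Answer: 1817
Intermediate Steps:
1824 + s(-19 - 32, -69) = 1824 - 7 = 1817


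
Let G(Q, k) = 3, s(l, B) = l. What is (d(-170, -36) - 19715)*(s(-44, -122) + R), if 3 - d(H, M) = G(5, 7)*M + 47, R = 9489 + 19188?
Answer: -562667083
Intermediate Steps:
R = 28677
d(H, M) = -44 - 3*M (d(H, M) = 3 - (3*M + 47) = 3 - (47 + 3*M) = 3 + (-47 - 3*M) = -44 - 3*M)
(d(-170, -36) - 19715)*(s(-44, -122) + R) = ((-44 - 3*(-36)) - 19715)*(-44 + 28677) = ((-44 + 108) - 19715)*28633 = (64 - 19715)*28633 = -19651*28633 = -562667083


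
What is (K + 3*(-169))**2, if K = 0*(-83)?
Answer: 257049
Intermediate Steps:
K = 0
(K + 3*(-169))**2 = (0 + 3*(-169))**2 = (0 - 507)**2 = (-507)**2 = 257049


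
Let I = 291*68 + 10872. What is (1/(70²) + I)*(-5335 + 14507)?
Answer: 344486564293/1225 ≈ 2.8121e+8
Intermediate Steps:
I = 30660 (I = 19788 + 10872 = 30660)
(1/(70²) + I)*(-5335 + 14507) = (1/(70²) + 30660)*(-5335 + 14507) = (1/4900 + 30660)*9172 = (150234001/4900)*9172 = 344486564293/1225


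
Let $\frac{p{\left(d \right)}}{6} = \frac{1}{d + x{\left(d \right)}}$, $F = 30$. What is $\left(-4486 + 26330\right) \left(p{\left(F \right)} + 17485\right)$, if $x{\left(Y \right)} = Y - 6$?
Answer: $\frac{3437502904}{9} \approx 3.8194 \cdot 10^{8}$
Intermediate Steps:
$x{\left(Y \right)} = -6 + Y$
$p{\left(d \right)} = \frac{6}{-6 + 2 d}$ ($p{\left(d \right)} = \frac{6}{d + \left(-6 + d\right)} = \frac{6}{-6 + 2 d}$)
$\left(-4486 + 26330\right) \left(p{\left(F \right)} + 17485\right) = \left(-4486 + 26330\right) \left(\frac{3}{-3 + 30} + 17485\right) = 21844 \left(\frac{3}{27} + 17485\right) = 21844 \left(3 \cdot \frac{1}{27} + 17485\right) = 21844 \left(\frac{1}{9} + 17485\right) = 21844 \cdot \frac{157366}{9} = \frac{3437502904}{9}$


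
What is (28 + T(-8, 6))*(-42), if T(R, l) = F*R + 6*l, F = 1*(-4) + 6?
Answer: -2016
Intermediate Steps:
F = 2 (F = -4 + 6 = 2)
T(R, l) = 2*R + 6*l
(28 + T(-8, 6))*(-42) = (28 + (2*(-8) + 6*6))*(-42) = (28 + (-16 + 36))*(-42) = (28 + 20)*(-42) = 48*(-42) = -2016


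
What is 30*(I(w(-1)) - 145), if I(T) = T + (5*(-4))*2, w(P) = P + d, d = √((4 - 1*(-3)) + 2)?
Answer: -5490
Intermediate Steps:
d = 3 (d = √((4 + 3) + 2) = √(7 + 2) = √9 = 3)
w(P) = 3 + P (w(P) = P + 3 = 3 + P)
I(T) = -40 + T (I(T) = T - 20*2 = T - 40 = -40 + T)
30*(I(w(-1)) - 145) = 30*((-40 + (3 - 1)) - 145) = 30*((-40 + 2) - 145) = 30*(-38 - 145) = 30*(-183) = -5490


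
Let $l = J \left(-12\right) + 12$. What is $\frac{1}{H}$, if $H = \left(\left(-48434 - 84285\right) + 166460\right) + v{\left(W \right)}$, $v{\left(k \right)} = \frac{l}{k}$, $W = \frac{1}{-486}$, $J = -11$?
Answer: $- \frac{1}{36243} \approx -2.7592 \cdot 10^{-5}$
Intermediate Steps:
$W = - \frac{1}{486} \approx -0.0020576$
$l = 144$ ($l = \left(-11\right) \left(-12\right) + 12 = 132 + 12 = 144$)
$v{\left(k \right)} = \frac{144}{k}$
$H = -36243$ ($H = \left(\left(-48434 - 84285\right) + 166460\right) + \frac{144}{- \frac{1}{486}} = \left(-132719 + 166460\right) + 144 \left(-486\right) = 33741 - 69984 = -36243$)
$\frac{1}{H} = \frac{1}{-36243} = - \frac{1}{36243}$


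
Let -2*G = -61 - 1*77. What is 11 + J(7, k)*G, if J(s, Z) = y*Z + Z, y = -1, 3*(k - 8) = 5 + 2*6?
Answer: 11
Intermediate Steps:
k = 41/3 (k = 8 + (5 + 2*6)/3 = 8 + (5 + 12)/3 = 8 + (⅓)*17 = 8 + 17/3 = 41/3 ≈ 13.667)
J(s, Z) = 0 (J(s, Z) = -Z + Z = 0)
G = 69 (G = -(-61 - 1*77)/2 = -(-61 - 77)/2 = -½*(-138) = 69)
11 + J(7, k)*G = 11 + 0*69 = 11 + 0 = 11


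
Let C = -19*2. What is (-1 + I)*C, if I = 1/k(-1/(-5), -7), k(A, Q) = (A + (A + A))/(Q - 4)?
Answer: 2204/3 ≈ 734.67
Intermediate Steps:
C = -38
k(A, Q) = 3*A/(-4 + Q) (k(A, Q) = (A + 2*A)/(-4 + Q) = (3*A)/(-4 + Q) = 3*A/(-4 + Q))
I = -55/3 (I = 1/(3*(-1/(-5))/(-4 - 7)) = 1/(3*(-1*(-⅕))/(-11)) = 1/(3*(⅕)*(-1/11)) = 1/(-3/55) = -55/3 ≈ -18.333)
(-1 + I)*C = (-1 - 55/3)*(-38) = -58/3*(-38) = 2204/3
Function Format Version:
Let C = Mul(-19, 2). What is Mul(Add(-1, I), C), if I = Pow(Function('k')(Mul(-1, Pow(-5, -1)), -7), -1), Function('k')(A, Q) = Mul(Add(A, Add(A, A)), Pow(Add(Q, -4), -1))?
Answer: Rational(2204, 3) ≈ 734.67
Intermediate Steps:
C = -38
Function('k')(A, Q) = Mul(3, A, Pow(Add(-4, Q), -1)) (Function('k')(A, Q) = Mul(Add(A, Mul(2, A)), Pow(Add(-4, Q), -1)) = Mul(Mul(3, A), Pow(Add(-4, Q), -1)) = Mul(3, A, Pow(Add(-4, Q), -1)))
I = Rational(-55, 3) (I = Pow(Mul(3, Mul(-1, Pow(-5, -1)), Pow(Add(-4, -7), -1)), -1) = Pow(Mul(3, Mul(-1, Rational(-1, 5)), Pow(-11, -1)), -1) = Pow(Mul(3, Rational(1, 5), Rational(-1, 11)), -1) = Pow(Rational(-3, 55), -1) = Rational(-55, 3) ≈ -18.333)
Mul(Add(-1, I), C) = Mul(Add(-1, Rational(-55, 3)), -38) = Mul(Rational(-58, 3), -38) = Rational(2204, 3)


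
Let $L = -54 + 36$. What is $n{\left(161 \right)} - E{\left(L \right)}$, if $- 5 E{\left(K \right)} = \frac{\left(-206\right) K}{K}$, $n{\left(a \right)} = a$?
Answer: $\frac{599}{5} \approx 119.8$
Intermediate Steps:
$L = -18$
$E{\left(K \right)} = \frac{206}{5}$ ($E{\left(K \right)} = - \frac{- 206 K \frac{1}{K}}{5} = \left(- \frac{1}{5}\right) \left(-206\right) = \frac{206}{5}$)
$n{\left(161 \right)} - E{\left(L \right)} = 161 - \frac{206}{5} = \frac{599}{5}$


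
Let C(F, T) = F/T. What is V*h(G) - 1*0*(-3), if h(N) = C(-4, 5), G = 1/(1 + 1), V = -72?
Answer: 288/5 ≈ 57.600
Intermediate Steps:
G = 1/2 ≈ 0.50000
h(N) = -4/5
V*h(G) - 1*0*(-3) = -72*(-4/5) - 1*0*(-3) = 288/5 + 0*(-3) = 288/5 + 0 = 288/5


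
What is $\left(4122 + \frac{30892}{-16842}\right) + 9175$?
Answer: $\frac{111958591}{8421} \approx 13295.0$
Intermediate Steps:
$\left(4122 + \frac{30892}{-16842}\right) + 9175 = \left(4122 + 30892 \left(- \frac{1}{16842}\right)\right) + 9175 = \left(4122 - \frac{15446}{8421}\right) + 9175 = \frac{34695916}{8421} + 9175 = \frac{111958591}{8421}$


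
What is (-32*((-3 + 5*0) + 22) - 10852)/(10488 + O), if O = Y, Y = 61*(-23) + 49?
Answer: -5730/4567 ≈ -1.2547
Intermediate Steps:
Y = -1354 (Y = -1403 + 49 = -1354)
O = -1354
(-32*((-3 + 5*0) + 22) - 10852)/(10488 + O) = (-32*((-3 + 5*0) + 22) - 10852)/(10488 - 1354) = (-32*((-3 + 0) + 22) - 10852)/9134 = (-32*(-3 + 22) - 10852)*(1/9134) = (-32*19 - 10852)*(1/9134) = (-608 - 10852)*(1/9134) = -11460*1/9134 = -5730/4567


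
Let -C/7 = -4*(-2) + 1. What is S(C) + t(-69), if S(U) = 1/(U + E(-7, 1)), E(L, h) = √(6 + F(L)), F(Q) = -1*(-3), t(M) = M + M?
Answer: -8281/60 ≈ -138.02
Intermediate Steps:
t(M) = 2*M
F(Q) = 3
E(L, h) = 3 (E(L, h) = √(6 + 3) = √9 = 3)
C = -63 (C = -7*(-4*(-2) + 1) = -7*(8 + 1) = -7*9 = -63)
S(U) = 1/(3 + U) (S(U) = 1/(U + 3) = 1/(3 + U))
S(C) + t(-69) = 1/(3 - 63) + 2*(-69) = 1/(-60) - 138 = -1/60 - 138 = -8281/60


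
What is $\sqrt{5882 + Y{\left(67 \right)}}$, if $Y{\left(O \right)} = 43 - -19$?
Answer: $2 \sqrt{1486} \approx 77.097$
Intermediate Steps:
$Y{\left(O \right)} = 62$ ($Y{\left(O \right)} = 43 + 19 = 62$)
$\sqrt{5882 + Y{\left(67 \right)}} = \sqrt{5882 + 62} = \sqrt{5944} = 2 \sqrt{1486}$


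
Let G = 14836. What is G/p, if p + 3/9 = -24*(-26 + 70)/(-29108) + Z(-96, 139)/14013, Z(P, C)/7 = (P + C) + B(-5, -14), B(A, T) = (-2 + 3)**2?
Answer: -1512865508436/28050119 ≈ -53934.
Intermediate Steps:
B(A, T) = 1 (B(A, T) = 1**2 = 1)
Z(P, C) = 7 + 7*C + 7*P (Z(P, C) = 7*((P + C) + 1) = 7*((C + P) + 1) = 7*(1 + C + P) = 7 + 7*C + 7*P)
p = -28050119/101972601 (p = -1/3 + (-24*(-26 + 70)/(-29108) + (7 + 7*139 + 7*(-96))/14013) = -1/3 + (-24*44*(-1/29108) + (7 + 973 - 672)*(1/14013)) = -1/3 + (-1056*(-1/29108) + 308*(1/14013)) = -1/3 + (264/7277 + 308/14013) = -1/3 + 5940748/101972601 = -28050119/101972601 ≈ -0.27507)
G/p = 14836/(-28050119/101972601) = 14836*(-101972601/28050119) = -1512865508436/28050119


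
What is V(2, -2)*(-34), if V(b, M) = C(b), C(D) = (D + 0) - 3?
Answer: 34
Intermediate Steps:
C(D) = -3 + D (C(D) = D - 3 = -3 + D)
V(b, M) = -3 + b
V(2, -2)*(-34) = (-3 + 2)*(-34) = -1*(-34) = 34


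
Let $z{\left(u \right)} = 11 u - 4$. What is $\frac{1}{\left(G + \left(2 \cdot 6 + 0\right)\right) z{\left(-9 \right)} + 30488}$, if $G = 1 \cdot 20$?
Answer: $\frac{1}{27192} \approx 3.6776 \cdot 10^{-5}$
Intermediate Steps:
$G = 20$
$z{\left(u \right)} = -4 + 11 u$
$\frac{1}{\left(G + \left(2 \cdot 6 + 0\right)\right) z{\left(-9 \right)} + 30488} = \frac{1}{\left(20 + \left(2 \cdot 6 + 0\right)\right) \left(-4 + 11 \left(-9\right)\right) + 30488} = \frac{1}{\left(20 + \left(12 + 0\right)\right) \left(-4 - 99\right) + 30488} = \frac{1}{\left(20 + 12\right) \left(-103\right) + 30488} = \frac{1}{32 \left(-103\right) + 30488} = \frac{1}{-3296 + 30488} = \frac{1}{27192}$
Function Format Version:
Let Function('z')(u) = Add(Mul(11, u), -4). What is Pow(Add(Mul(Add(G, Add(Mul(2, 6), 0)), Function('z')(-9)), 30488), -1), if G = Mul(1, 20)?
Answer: Rational(1, 27192) ≈ 3.6776e-5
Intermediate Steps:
G = 20
Function('z')(u) = Add(-4, Mul(11, u))
Pow(Add(Mul(Add(G, Add(Mul(2, 6), 0)), Function('z')(-9)), 30488), -1) = Pow(Add(Mul(Add(20, Add(Mul(2, 6), 0)), Add(-4, Mul(11, -9))), 30488), -1) = Pow(Add(Mul(Add(20, Add(12, 0)), Add(-4, -99)), 30488), -1) = Pow(Add(Mul(Add(20, 12), -103), 30488), -1) = Pow(Add(Mul(32, -103), 30488), -1) = Pow(Add(-3296, 30488), -1) = Pow(27192, -1) = Rational(1, 27192)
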